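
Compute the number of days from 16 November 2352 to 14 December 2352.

28

November 2352: 30 − 16 = 14 days remain.
December 1–14, 2352: 14 days.
Total: 14 + 14 = 28 days.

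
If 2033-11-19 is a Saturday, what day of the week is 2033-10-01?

Count forward from the earlier date (October 1, 2033) to the later (November 19, 2033):
October 2033: 31 − 1 = 30 days remain.
November 1–19, 2033: 19 days.
Total: 30 + 19 = 49 days.
49 is a multiple of 7, so 2033-10-01 falls on the same weekday: Saturday.

Saturday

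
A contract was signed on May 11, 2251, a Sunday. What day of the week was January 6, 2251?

Monday

Count forward from the earlier date (January 6, 2251) to the later (May 11, 2251):
January 2251: 31 − 6 = 25 days remain.
Then February 2251 (28), March (31), April (30): 28 + 31 + 30 = 89 days.
May 1–11, 2251: 11 days.
Total: 25 + 89 + 11 = 125 days.
125 mod 7 = 6, so 6 days before Sunday is Monday.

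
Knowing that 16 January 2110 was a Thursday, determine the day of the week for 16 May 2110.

Friday

January 2110: 31 − 16 = 15 days remain.
Then February 2110 (28), March (31), April (30): 28 + 31 + 30 = 89 days.
May 1–16, 2110: 16 days.
Total: 15 + 89 + 16 = 120 days.
120 mod 7 = 1, so 1 day after Thursday is Friday.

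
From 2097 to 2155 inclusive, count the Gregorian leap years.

Years divisible by 4: 2100, 2104, …, 2152 — 14 in all.
Of these, 2100 is divisible by 100 but not 400, so not leap.
Leap years: 14 − 1 = 13.

13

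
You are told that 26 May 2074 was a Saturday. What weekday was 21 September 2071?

Count forward from the earlier date (September 21, 2071) to the later (May 26, 2074):
Day-of-year of September 21, 2071: 264.
Day-of-year of May 26, 2074: 146.
2071 has 365 days, so 365 − 264 = 101 days remain in 2071.
Full years: 2072: 366; 2073: 365. Sum = 731.
Total: 101 + 731 + 146 = 978 days.
978 mod 7 = 5, so 5 days before Saturday is Monday.

Monday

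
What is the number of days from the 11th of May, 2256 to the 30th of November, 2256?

May 2256: 31 − 11 = 20 days remain.
Then June (30), July (31), August (31), September (30), October (31): 30 + 31 + 31 + 30 + 31 = 153 days.
November 1–30, 2256: 30 days.
Total: 20 + 153 + 30 = 203 days.

203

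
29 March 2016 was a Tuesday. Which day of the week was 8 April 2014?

Tuesday

Count forward from the earlier date (April 8, 2014) to the later (March 29, 2016):
April 8, 2014 → April 8, 2015: 365 days.
April 2015: 30 − 8 = 22 days remain.
Then 10 full months totalling 305 days.
March 1–29, 2016: 29 days.
Residual: 356 days.
Total: 721 days.
721 is a multiple of 7, so 8 April 2014 falls on the same weekday: Tuesday.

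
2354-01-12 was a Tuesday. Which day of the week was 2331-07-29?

Count forward from the earlier date (July 29, 2331) to the later (January 12, 2354):
From July 29, 2331 to July 29, 2353: 22 years, of which 6 contain a Feb 29 — 16×365 + 6×366 = 8036 days.
July 2353: 31 − 29 = 2 days remain.
Then August (31), September (30), October (31), November (30), December (31): 31 + 30 + 31 + 30 + 31 = 153 days.
January 1–12, 2354: 12 days.
Residual: 167 days.
Total: 8203 days.
8203 mod 7 = 6, so 6 days before Tuesday is Wednesday.

Wednesday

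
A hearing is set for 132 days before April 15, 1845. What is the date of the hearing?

December 4, 1844

Count 132 days before April 15, 1845:
Day-of-year of December 4, 1844: 339.
Day-of-year of April 15, 1845: 105.
1844 has 366 days, so 366 − 339 = 27 days remain in 1844.
Total: 27 + 105 = 132 days.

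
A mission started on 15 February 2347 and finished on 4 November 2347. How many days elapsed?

262

February 2347: 28 − 15 = 13 days remain (2347 is not a leap year, so February has 28 days).
Then March (31), April (30), May (31), June (30), July (31), August (31), September (30), October (31): 31 + 30 + 31 + 30 + 31 + 31 + 30 + 31 = 245 days.
November 1–4, 2347: 4 days.
Total: 13 + 245 + 4 = 262 days.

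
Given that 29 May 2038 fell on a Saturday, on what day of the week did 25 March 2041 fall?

Monday

May 29, 2038 → May 29, 2039: 365 days.
May 29, 2039 → May 29, 2040: 366 days (2040 is a leap year).
May 2040: 31 − 29 = 2 days remain.
Then 9 full months totalling 273 days.
March 1–25, 2041: 25 days.
Residual: 300 days.
Total: 1031 days.
1031 mod 7 = 2, so 2 days after Saturday is Monday.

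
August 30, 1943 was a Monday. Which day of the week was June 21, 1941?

Count forward from the earlier date (June 21, 1941) to the later (August 30, 1943):
June 1941: 30 − 21 = 9 days remain.
Then 25 full months totalling 761 days.
August 1–30, 1943: 30 days.
Total: 9 + 761 + 30 = 800 days.
800 mod 7 = 2, so 2 days before Monday is Saturday.

Saturday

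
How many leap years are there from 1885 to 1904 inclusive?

Years divisible by 4 in [1885, 1904]: 1888, 1892, 1896, 1900, 1904.
Of these, 1900 is divisible by 100 but not 400, so not leap.
Leap years: 5 − 1 = 4.

4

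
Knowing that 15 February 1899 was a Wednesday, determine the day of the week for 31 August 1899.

Thursday

February 1899: 28 − 15 = 13 days remain (1899 is not a leap year, so February has 28 days).
Then March (31), April (30), May (31), June (30), July (31): 31 + 30 + 31 + 30 + 31 = 153 days.
August 1–31, 1899: 31 days.
Total: 13 + 153 + 31 = 197 days.
197 mod 7 = 1, so 1 day after Wednesday is Thursday.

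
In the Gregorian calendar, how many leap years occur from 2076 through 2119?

10

Years divisible by 4 in [2076, 2119]: 2076, 2080, 2084, 2088, 2092, 2096, 2100, 2104, 2108, 2112, 2116.
Of these, 2100 is divisible by 100 but not 400, so not leap.
Leap years: 11 − 1 = 10.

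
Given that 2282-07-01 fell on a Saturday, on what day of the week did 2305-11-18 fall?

Saturday

Day-of-year of July 1, 2282: 182.
Day-of-year of November 18, 2305: 322.
2282 has 365 days, so 365 − 182 = 183 days remain in 2282.
Full years 2283–2304: 17 common + 5 leap = 17×365 + 5×366 = 8035 days.
Total: 183 + 8035 + 322 = 8540 days.
8540 is a multiple of 7, so 2305-11-18 falls on the same weekday: Saturday.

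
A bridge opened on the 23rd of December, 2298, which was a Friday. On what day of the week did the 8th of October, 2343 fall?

Friday

From December 23, 2298 to December 23, 2342: 44 years, of which 10 contain a Feb 29 — 34×365 + 10×366 = 16070 days.
(2300 is not a leap year (divisible by 100 but not 400).)
December 2342: 31 − 23 = 8 days remain.
Then 9 full months totalling 273 days.
October 1–8, 2343: 8 days.
Residual: 289 days.
Total: 16359 days.
16359 is a multiple of 7, so the 8th of October, 2343 falls on the same weekday: Friday.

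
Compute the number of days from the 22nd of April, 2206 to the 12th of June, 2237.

Day-of-year of April 22, 2206: 112.
Day-of-year of June 12, 2237: 163.
2206 has 365 days, so 365 − 112 = 253 days remain in 2206.
Full years 2207–2236: 22 common + 8 leap = 22×365 + 8×366 = 10958 days.
Total: 253 + 10958 + 163 = 11374 days.

11374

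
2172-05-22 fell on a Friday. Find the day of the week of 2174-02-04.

May 22, 2172 → May 22, 2173: 365 days.
May 2173: 31 − 22 = 9 days remain.
Then June (30), July (31), August (31), September (30), October (31), November (30), December (31), January (31): 30 + 31 + 31 + 30 + 31 + 30 + 31 + 31 = 245 days.
February 1–4, 2174: 4 days (2174 is not a leap year).
Residual: 258 days.
Total: 623 days.
623 is a multiple of 7, so 2174-02-04 falls on the same weekday: Friday.

Friday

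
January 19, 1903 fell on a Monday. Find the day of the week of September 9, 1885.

Wednesday

Count forward from the earlier date (September 9, 1885) to the later (January 19, 1903):
Day-of-year of September 9, 1885: 252.
Day-of-year of January 19, 1903: 19.
1885 has 365 days, so 365 − 252 = 113 days remain in 1885.
Full years 1886–1902: 14 common + 3 leap = 14×365 + 3×366 = 6208 days.
Total: 113 + 6208 + 19 = 6340 days.
6340 mod 7 = 5, so 5 days before Monday is Wednesday.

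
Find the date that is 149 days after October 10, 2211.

March 7, 2212

Count 149 days after October 10, 2211:
October 2211: 31 − 10 = 21 days remain.
Then November (30), December (31), January (31), February 2212 (29): 30 + 31 + 31 + 29 = 121 days.
March 1–7, 2212: 7 days.
Total: 21 + 121 + 7 = 149 days.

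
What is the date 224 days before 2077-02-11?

2076-07-02

Count 224 days before February 11, 2077:
Day-of-year of July 2, 2076: 184.
Day-of-year of February 11, 2077: 42.
2076 has 366 days, so 366 − 184 = 182 days remain in 2076.
Total: 182 + 42 = 224 days.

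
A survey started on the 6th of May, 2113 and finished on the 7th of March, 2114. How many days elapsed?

305

May 2113: 31 − 6 = 25 days remain.
Then 9 full months totalling 273 days.
March 1–7, 2114: 7 days.
Total: 25 + 273 + 7 = 305 days.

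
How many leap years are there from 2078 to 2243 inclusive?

Years divisible by 4: 2080, 2084, …, 2240 — 41 in all.
Of these, 2100, 2200 are divisible by 100 but not 400, so not leap.
Leap years: 41 − 2 = 39.

39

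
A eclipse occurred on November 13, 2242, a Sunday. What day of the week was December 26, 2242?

November 2242: 30 − 13 = 17 days remain.
December 1–26, 2242: 26 days.
Total: 17 + 26 = 43 days.
43 mod 7 = 1, so 1 day after Sunday is Monday.

Monday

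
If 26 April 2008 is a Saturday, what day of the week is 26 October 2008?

Sunday

April 2008: 30 − 26 = 4 days remain.
Then May (31), June (30), July (31), August (31), September (30): 31 + 30 + 31 + 31 + 30 = 153 days.
October 1–26, 2008: 26 days.
Total: 4 + 153 + 26 = 183 days.
183 mod 7 = 1, so 1 day after Saturday is Sunday.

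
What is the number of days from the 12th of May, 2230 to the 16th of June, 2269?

14280

From May 12, 2230 to May 12, 2269: 39 years, of which 10 contain a Feb 29 — 29×365 + 10×366 = 14245 days.
May 2269: 31 − 12 = 19 days remain.
June 1–16, 2269: 16 days.
Residual: 35 days.
Total: 14280 days.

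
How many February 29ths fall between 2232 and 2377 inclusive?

Years divisible by 4: 2232, 2236, …, 2376 — 37 in all.
Of these, 2300 is divisible by 100 but not 400, so not leap.
Leap years: 37 − 1 = 36.

36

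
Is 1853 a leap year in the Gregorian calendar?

No

1853 is not a leap year.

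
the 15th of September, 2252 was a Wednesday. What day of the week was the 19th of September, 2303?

From September 15, 2252 to September 15, 2303: 51 years, of which 11 contain a Feb 29 — 40×365 + 11×366 = 18626 days.
(2300 is not a leap year (divisible by 100 but not 400).)
Within September 2303: 19 − 15 = 4 days.
Total: 18630 days.
18630 mod 7 = 3, so 3 days after Wednesday is Saturday.

Saturday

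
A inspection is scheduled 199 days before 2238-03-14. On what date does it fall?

2237-08-27

Count 199 days before March 14, 2238:
August 2237: 31 − 27 = 4 days remain.
Then September (30), October (31), November (30), December (31), January (31), February 2238 (28): 30 + 31 + 30 + 31 + 31 + 28 = 181 days.
March 1–14, 2238: 14 days.
Residual: 199 days.
Total: 199 days.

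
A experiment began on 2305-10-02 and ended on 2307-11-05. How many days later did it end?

764

October 2, 2305 → October 2, 2306: 365 days.
October 2, 2306 → October 2, 2307: 365 days.
October 2307: 31 − 2 = 29 days remain.
November 1–5, 2307: 5 days.
Residual: 34 days.
Total: 764 days.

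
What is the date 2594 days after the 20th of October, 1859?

the 26th of November, 1866

Count 2594 days after October 20, 1859:
From October 20, 1859 to October 20, 1866: 7 years, of which 2 contain a Feb 29 — 5×365 + 2×366 = 2557 days.
October 1866: 31 − 20 = 11 days remain.
November 1–26, 1866: 26 days.
Residual: 37 days.
Total: 2594 days.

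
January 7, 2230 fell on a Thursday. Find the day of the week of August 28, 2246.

Friday

From January 7, 2230 to January 7, 2246: 16 years, of which 4 contain a Feb 29 — 12×365 + 4×366 = 5844 days.
January 2246: 31 − 7 = 24 days remain.
Then February 2246 (28), March (31), April (30), May (31), June (30), July (31): 28 + 31 + 30 + 31 + 30 + 31 = 181 days.
August 1–28, 2246: 28 days.
Residual: 233 days.
Total: 6077 days.
6077 mod 7 = 1, so 1 day after Thursday is Friday.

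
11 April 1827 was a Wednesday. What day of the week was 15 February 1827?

Count forward from the earlier date (February 15, 1827) to the later (April 11, 1827):
February 1827: 28 − 15 = 13 days remain (1827 is not a leap year, so February has 28 days).
Then March (31): 31 days.
April 1–11, 1827: 11 days.
Total: 13 + 31 + 11 = 55 days.
55 mod 7 = 6, so 6 days before Wednesday is Thursday.

Thursday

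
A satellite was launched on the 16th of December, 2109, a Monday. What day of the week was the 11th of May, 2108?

Friday

Count forward from the earlier date (May 11, 2108) to the later (December 16, 2109):
May 2108: 31 − 11 = 20 days remain.
Then 18 full months totalling 548 days.
December 1–16, 2109: 16 days.
Total: 20 + 548 + 16 = 584 days.
584 mod 7 = 3, so 3 days before Monday is Friday.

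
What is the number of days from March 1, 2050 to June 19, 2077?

From March 1, 2050 to March 1, 2077: 27 years, of which 7 contain a Feb 29 — 20×365 + 7×366 = 9862 days.
March 2077: 31 − 1 = 30 days remain.
Then April (30), May (31): 30 + 31 = 61 days.
June 1–19, 2077: 19 days.
Residual: 110 days.
Total: 9972 days.

9972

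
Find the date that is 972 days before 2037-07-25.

2034-11-26

Count 972 days before July 25, 2037:
November 26, 2034 → November 26, 2035: 365 days.
November 26, 2035 → November 26, 2036: 366 days (2036 is a leap year).
November 2036: 30 − 26 = 4 days remain.
Then December (31), January (31), February 2037 (28), March (31), April (30), May (31), June (30): 31 + 31 + 28 + 31 + 30 + 31 + 30 = 212 days.
July 1–25, 2037: 25 days.
Residual: 241 days.
Total: 972 days.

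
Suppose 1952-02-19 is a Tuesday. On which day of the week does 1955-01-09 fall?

Day-of-year of February 19, 1952: 50.
Day-of-year of January 9, 1955: 9.
1952 has 366 days, so 366 − 50 = 316 days remain in 1952.
Full years: 1953: 365; 1954: 365. Sum = 730.
Total: 316 + 730 + 9 = 1055 days.
1055 mod 7 = 5, so 5 days after Tuesday is Sunday.

Sunday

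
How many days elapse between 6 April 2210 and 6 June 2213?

1157

April 6, 2210 → April 6, 2211: 365 days.
April 6, 2211 → April 6, 2212: 366 days (2212 is a leap year).
April 6, 2212 → April 6, 2213: 365 days.
April 2213: 30 − 6 = 24 days remain.
Then May (31): 31 days.
June 1–6, 2213: 6 days.
Residual: 61 days.
Total: 1157 days.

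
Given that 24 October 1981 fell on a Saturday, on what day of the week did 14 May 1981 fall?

Thursday

Count forward from the earlier date (May 14, 1981) to the later (October 24, 1981):
May 1981: 31 − 14 = 17 days remain.
Then June (30), July (31), August (31), September (30): 30 + 31 + 31 + 30 = 122 days.
October 1–24, 1981: 24 days.
Total: 17 + 122 + 24 = 163 days.
163 mod 7 = 2, so 2 days before Saturday is Thursday.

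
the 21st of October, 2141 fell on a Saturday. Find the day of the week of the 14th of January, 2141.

Count forward from the earlier date (January 14, 2141) to the later (October 21, 2141):
January 2141: 31 − 14 = 17 days remain.
Then February 2141 (28), March (31), April (30), May (31), June (30), July (31), August (31), September (30): 28 + 31 + 30 + 31 + 30 + 31 + 31 + 30 = 242 days.
October 1–21, 2141: 21 days.
Total: 17 + 242 + 21 = 280 days.
280 is a multiple of 7, so the 14th of January, 2141 falls on the same weekday: Saturday.

Saturday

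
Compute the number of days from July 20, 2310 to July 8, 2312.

July 2310: 31 − 20 = 11 days remain.
Then 23 full months totalling 700 days.
July 1–8, 2312: 8 days.
Total: 11 + 700 + 8 = 719 days.

719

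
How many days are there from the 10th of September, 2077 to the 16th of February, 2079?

September 2077: 30 − 10 = 20 days remain.
Then 16 full months totalling 488 days.
February 1–16, 2079: 16 days (2079 is not a leap year).
Total: 20 + 488 + 16 = 524 days.

524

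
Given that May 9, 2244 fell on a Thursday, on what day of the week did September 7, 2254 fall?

Thursday

Day-of-year of May 9, 2244: 130.
Day-of-year of September 7, 2254: 250.
2244 has 366 days, so 366 − 130 = 236 days remain in 2244.
Full years 2245–2253: 7 common + 2 leap = 7×365 + 2×366 = 3287 days.
Total: 236 + 3287 + 250 = 3773 days.
3773 is a multiple of 7, so September 7, 2254 falls on the same weekday: Thursday.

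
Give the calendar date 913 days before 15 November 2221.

17 May 2219

Count 913 days before November 15, 2221:
May 17, 2219 → May 17, 2220: 366 days (2220 is a leap year).
May 17, 2220 → May 17, 2221: 365 days.
May 2221: 31 − 17 = 14 days remain.
Then June (30), July (31), August (31), September (30), October (31): 30 + 31 + 31 + 30 + 31 = 153 days.
November 1–15, 2221: 15 days.
Residual: 182 days.
Total: 913 days.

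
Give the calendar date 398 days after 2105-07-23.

2106-08-25

Count 398 days after July 23, 2105:
July 2105: 31 − 23 = 8 days remain.
Then 12 full months totalling 365 days.
August 1–25, 2106: 25 days.
Total: 8 + 365 + 25 = 398 days.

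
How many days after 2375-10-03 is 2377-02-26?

October 3, 2375 → October 3, 2376: 366 days (2376 is a leap year).
October 2376: 31 − 3 = 28 days remain.
Then November (30), December (31), January (31): 30 + 31 + 31 = 92 days.
February 1–26, 2377: 26 days (2377 is not a leap year).
Residual: 146 days.
Total: 512 days.

512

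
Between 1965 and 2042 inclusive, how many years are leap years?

19

Years divisible by 4: 1968, 1972, …, 2040 — 19 in all.
2000 is divisible by 400, so still leap.
No century exceptions apply. Count: 19.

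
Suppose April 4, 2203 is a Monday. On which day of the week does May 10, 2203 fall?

Tuesday

April 2203: 30 − 4 = 26 days remain.
May 1–10, 2203: 10 days.
Total: 26 + 10 = 36 days.
36 mod 7 = 1, so 1 day after Monday is Tuesday.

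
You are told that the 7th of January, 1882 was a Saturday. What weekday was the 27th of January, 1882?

Within January 1882: 27 − 7 = 20 days.
20 mod 7 = 6, so 6 days after Saturday is Friday.

Friday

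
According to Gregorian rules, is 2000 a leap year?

Yes

2000 is a leap year (divisible by 400).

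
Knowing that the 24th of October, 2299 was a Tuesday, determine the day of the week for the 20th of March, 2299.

Count forward from the earlier date (March 20, 2299) to the later (October 24, 2299):
March 2299: 31 − 20 = 11 days remain.
Then April (30), May (31), June (30), July (31), August (31), September (30): 30 + 31 + 30 + 31 + 31 + 30 = 183 days.
October 1–24, 2299: 24 days.
Total: 11 + 183 + 24 = 218 days.
218 mod 7 = 1, so 1 day before Tuesday is Monday.

Monday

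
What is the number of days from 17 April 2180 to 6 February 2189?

From April 17, 2180 to April 17, 2188: 8 years, of which 2 contain a Feb 29 — 6×365 + 2×366 = 2922 days.
April 2188: 30 − 17 = 13 days remain.
Then 9 full months totalling 276 days.
February 1–6, 2189: 6 days (2189 is not a leap year).
Residual: 295 days.
Total: 3217 days.

3217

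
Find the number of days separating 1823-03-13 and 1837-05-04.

5166

From March 13, 1823 to March 13, 1837: 14 years, of which 4 contain a Feb 29 — 10×365 + 4×366 = 5114 days.
March 1837: 31 − 13 = 18 days remain.
Then April (30): 30 days.
May 1–4, 1837: 4 days.
Residual: 52 days.
Total: 5166 days.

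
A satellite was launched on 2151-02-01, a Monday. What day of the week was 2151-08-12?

February 2151: 28 − 1 = 27 days remain (2151 is not a leap year, so February has 28 days).
Then March (31), April (30), May (31), June (30), July (31): 31 + 30 + 31 + 30 + 31 = 153 days.
August 1–12, 2151: 12 days.
Total: 27 + 153 + 12 = 192 days.
192 mod 7 = 3, so 3 days after Monday is Thursday.

Thursday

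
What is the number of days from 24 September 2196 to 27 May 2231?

Day-of-year of September 24, 2196: 268.
Day-of-year of May 27, 2231: 147.
2196 has 366 days, so 366 − 268 = 98 days remain in 2196.
Full years 2197–2230: 27 common + 7 leap = 27×365 + 7×366 = 12417 days.
Total: 98 + 12417 + 147 = 12662 days.

12662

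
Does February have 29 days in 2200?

No

2200 is not a leap year (divisible by 100 but not 400).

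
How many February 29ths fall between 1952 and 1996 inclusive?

12

Years divisible by 4 in [1952, 1996]: 1952, 1956, 1960, 1964, 1968, 1972, 1976, 1980, 1984, 1988, 1992, 1996.
No century exceptions apply. Count: 12.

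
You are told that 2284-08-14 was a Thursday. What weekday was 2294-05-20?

Sunday

From August 14, 2284 to August 14, 2293: 9 years, of which 2 contain a Feb 29 — 7×365 + 2×366 = 3287 days.
August 2293: 31 − 14 = 17 days remain.
Then September (30), October (31), November (30), December (31), January (31), February 2294 (28), March (31), April (30): 30 + 31 + 30 + 31 + 31 + 28 + 31 + 30 = 242 days.
May 1–20, 2294: 20 days.
Residual: 279 days.
Total: 3566 days.
3566 mod 7 = 3, so 3 days after Thursday is Sunday.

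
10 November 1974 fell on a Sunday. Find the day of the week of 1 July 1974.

Monday

Count forward from the earlier date (July 1, 1974) to the later (November 10, 1974):
July 1974: 31 − 1 = 30 days remain.
Then August (31), September (30), October (31): 31 + 30 + 31 = 92 days.
November 1–10, 1974: 10 days.
Total: 30 + 92 + 10 = 132 days.
132 mod 7 = 6, so 6 days before Sunday is Monday.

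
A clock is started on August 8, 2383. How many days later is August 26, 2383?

Within August 2383: 26 − 8 = 18 days.

18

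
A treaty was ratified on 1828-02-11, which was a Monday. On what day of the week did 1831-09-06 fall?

Tuesday

February 11, 1828 → February 11, 1829: 366 days (1828 is a leap year).
February 11, 1829 → February 11, 1830: 365 days.
February 11, 1830 → February 11, 1831: 365 days.
February 1831: 28 − 11 = 17 days remain (1831 is not a leap year, so February has 28 days).
Then March (31), April (30), May (31), June (30), July (31), August (31): 31 + 30 + 31 + 30 + 31 + 31 = 184 days.
September 1–6, 1831: 6 days.
Residual: 207 days.
Total: 1303 days.
1303 mod 7 = 1, so 1 day after Monday is Tuesday.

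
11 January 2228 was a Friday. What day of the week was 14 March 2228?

January 2228: 31 − 11 = 20 days remain.
Then February 2228 (29): 29 days.
March 1–14, 2228: 14 days.
Total: 20 + 29 + 14 = 63 days.
63 is a multiple of 7, so 14 March 2228 falls on the same weekday: Friday.

Friday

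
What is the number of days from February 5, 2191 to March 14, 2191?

37

February 2191: 28 − 5 = 23 days remain (2191 is not a leap year, so February has 28 days).
March 1–14, 2191: 14 days.
Total: 23 + 14 = 37 days.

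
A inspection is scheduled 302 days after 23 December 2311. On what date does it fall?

20 October 2312

Count 302 days after December 23, 2311:
December 2311: 31 − 23 = 8 days remain.
Then 9 full months totalling 274 days.
October 1–20, 2312: 20 days.
Residual: 302 days.
Total: 302 days.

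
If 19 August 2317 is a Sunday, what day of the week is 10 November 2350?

Day-of-year of August 19, 2317: 231.
Day-of-year of November 10, 2350: 314.
2317 has 365 days, so 365 − 231 = 134 days remain in 2317.
Full years 2318–2349: 24 common + 8 leap = 24×365 + 8×366 = 11688 days.
Total: 134 + 11688 + 314 = 12136 days.
12136 mod 7 = 5, so 5 days after Sunday is Friday.

Friday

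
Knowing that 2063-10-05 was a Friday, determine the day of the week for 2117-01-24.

Sunday

Day-of-year of October 5, 2063: 278.
Day-of-year of January 24, 2117: 24.
2063 has 365 days, so 365 − 278 = 87 days remain in 2063.
Full years 2064–2116: 40 common + 13 leap = 40×365 + 13×366 = 19358 days.
Total: 87 + 19358 + 24 = 19469 days.
19469 mod 7 = 2, so 2 days after Friday is Sunday.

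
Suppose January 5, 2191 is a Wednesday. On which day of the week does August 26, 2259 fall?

Friday

From January 5, 2191 to January 5, 2259: 68 years, of which 16 contain a Feb 29 — 52×365 + 16×366 = 24836 days.
(2200 is not a leap year (divisible by 100 but not 400).)
January 2259: 31 − 5 = 26 days remain.
Then February 2259 (28), March (31), April (30), May (31), June (30), July (31): 28 + 31 + 30 + 31 + 30 + 31 = 181 days.
August 1–26, 2259: 26 days.
Residual: 233 days.
Total: 25069 days.
25069 mod 7 = 2, so 2 days after Wednesday is Friday.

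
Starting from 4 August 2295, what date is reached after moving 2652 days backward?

30 April 2288

Count 2652 days before August 4, 2295:
From April 30, 2288 to April 30, 2295: 7 years, of which 1 contains a Feb 29 — 6×365 + 1×366 = 2556 days.
April 2295: 30 − 30 = 0 days remain.
Then May (31), June (30), July (31): 31 + 30 + 31 = 92 days.
August 1–4, 2295: 4 days.
Residual: 96 days.
Total: 2652 days.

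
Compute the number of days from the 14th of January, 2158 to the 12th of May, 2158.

January 2158: 31 − 14 = 17 days remain.
Then February 2158 (28), March (31), April (30): 28 + 31 + 30 = 89 days.
May 1–12, 2158: 12 days.
Total: 17 + 89 + 12 = 118 days.

118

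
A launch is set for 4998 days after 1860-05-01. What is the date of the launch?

1874-01-06

Count 4998 days after May 1, 1860:
From May 1, 1860 to May 1, 1873: 13 years, of which 3 contain a Feb 29 — 10×365 + 3×366 = 4748 days.
May 1873: 31 − 1 = 30 days remain.
Then June (30), July (31), August (31), September (30), October (31), November (30), December (31): 30 + 31 + 31 + 30 + 31 + 30 + 31 = 214 days.
January 1–6, 1874: 6 days.
Residual: 250 days.
Total: 4998 days.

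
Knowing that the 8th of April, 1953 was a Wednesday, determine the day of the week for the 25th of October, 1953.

April 1953: 30 − 8 = 22 days remain.
Then May (31), June (30), July (31), August (31), September (30): 31 + 30 + 31 + 31 + 30 = 153 days.
October 1–25, 1953: 25 days.
Total: 22 + 153 + 25 = 200 days.
200 mod 7 = 4, so 4 days after Wednesday is Sunday.

Sunday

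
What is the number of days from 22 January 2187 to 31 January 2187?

9

Within January 2187: 31 − 22 = 9 days.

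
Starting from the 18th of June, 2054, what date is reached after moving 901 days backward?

the 30th of December, 2051

Count 901 days before June 18, 2054:
December 30, 2051 → December 30, 2052: 366 days (2052 is a leap year).
December 30, 2052 → December 30, 2053: 365 days.
December 2053: 31 − 30 = 1 day remains.
Then January (31), February 2054 (28), March (31), April (30), May (31): 31 + 28 + 31 + 30 + 31 = 151 days.
June 1–18, 2054: 18 days.
Residual: 170 days.
Total: 901 days.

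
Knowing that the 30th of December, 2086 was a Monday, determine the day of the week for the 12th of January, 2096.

From December 30, 2086 to December 30, 2095: 9 years, of which 2 contain a Feb 29 — 7×365 + 2×366 = 3287 days.
December 2095: 31 − 30 = 1 day remains.
January 1–12, 2096: 12 days.
Residual: 13 days.
Total: 3300 days.
3300 mod 7 = 3, so 3 days after Monday is Thursday.

Thursday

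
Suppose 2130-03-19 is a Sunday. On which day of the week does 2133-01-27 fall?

Tuesday

March 19, 2130 → March 19, 2131: 365 days.
March 19, 2131 → March 19, 2132: 366 days (2132 is a leap year).
March 2132: 31 − 19 = 12 days remain.
Then 9 full months totalling 275 days.
January 1–27, 2133: 27 days.
Residual: 314 days.
Total: 1045 days.
1045 mod 7 = 2, so 2 days after Sunday is Tuesday.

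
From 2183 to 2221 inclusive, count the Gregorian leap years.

9

Years divisible by 4 in [2183, 2221]: 2184, 2188, 2192, 2196, 2200, 2204, 2208, 2212, 2216, 2220.
Of these, 2200 is divisible by 100 but not 400, so not leap.
Leap years: 10 − 1 = 9.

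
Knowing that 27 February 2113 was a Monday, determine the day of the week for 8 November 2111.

Count forward from the earlier date (November 8, 2111) to the later (February 27, 2113):
November 2111: 30 − 8 = 22 days remain.
Then 14 full months totalling 428 days.
February 1–27, 2113: 27 days (2113 is not a leap year).
Total: 22 + 428 + 27 = 477 days.
477 mod 7 = 1, so 1 day before Monday is Sunday.

Sunday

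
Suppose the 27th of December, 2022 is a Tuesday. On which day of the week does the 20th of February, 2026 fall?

Friday

Day-of-year of December 27, 2022: 361.
Day-of-year of February 20, 2026: 51.
2022 has 365 days, so 365 − 361 = 4 days remain in 2022.
Full years: 2023: 365; 2024: 366; 2025: 365. Sum = 1096.
Total: 4 + 1096 + 51 = 1151 days.
1151 mod 7 = 3, so 3 days after Tuesday is Friday.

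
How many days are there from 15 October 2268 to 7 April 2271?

Day-of-year of October 15, 2268: 289.
Day-of-year of April 7, 2271: 97.
2268 has 366 days, so 366 − 289 = 77 days remain in 2268.
Full years: 2269: 365; 2270: 365. Sum = 730.
Total: 77 + 730 + 97 = 904 days.

904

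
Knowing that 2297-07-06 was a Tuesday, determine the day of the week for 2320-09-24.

Friday

Day-of-year of July 6, 2297: 187.
Day-of-year of September 24, 2320: 268.
2297 has 365 days, so 365 − 187 = 178 days remain in 2297.
Full years 2298–2319: 18 common + 4 leap = 18×365 + 4×366 = 8034 days.
Total: 178 + 8034 + 268 = 8480 days.
8480 mod 7 = 3, so 3 days after Tuesday is Friday.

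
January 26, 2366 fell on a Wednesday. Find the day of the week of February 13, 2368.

Tuesday

Day-of-year of January 26, 2366: 26.
Day-of-year of February 13, 2368: 44.
2366 has 365 days, so 365 − 26 = 339 days remain in 2366.
Full years: 2367: 365. Sum = 365.
Total: 339 + 365 + 44 = 748 days.
748 mod 7 = 6, so 6 days after Wednesday is Tuesday.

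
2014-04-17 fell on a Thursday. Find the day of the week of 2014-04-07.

Count forward from the earlier date (April 7, 2014) to the later (April 17, 2014):
Within April 2014: 17 − 7 = 10 days.
10 mod 7 = 3, so 3 days before Thursday is Monday.

Monday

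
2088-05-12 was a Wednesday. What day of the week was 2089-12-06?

Tuesday

May 12, 2088 → May 12, 2089: 365 days.
May 2089: 31 − 12 = 19 days remain.
Then June (30), July (31), August (31), September (30), October (31), November (30): 30 + 31 + 31 + 30 + 31 + 30 = 183 days.
December 1–6, 2089: 6 days.
Residual: 208 days.
Total: 573 days.
573 mod 7 = 6, so 6 days after Wednesday is Tuesday.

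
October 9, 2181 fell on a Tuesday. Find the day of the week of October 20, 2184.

Day-of-year of October 9, 2181: 282.
Day-of-year of October 20, 2184: 294.
2181 has 365 days, so 365 − 282 = 83 days remain in 2181.
Full years: 2182: 365; 2183: 365. Sum = 730.
Total: 83 + 730 + 294 = 1107 days.
1107 mod 7 = 1, so 1 day after Tuesday is Wednesday.

Wednesday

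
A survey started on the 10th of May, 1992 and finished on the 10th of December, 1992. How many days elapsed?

May 1992: 31 − 10 = 21 days remain.
Then June (30), July (31), August (31), September (30), October (31), November (30): 30 + 31 + 31 + 30 + 31 + 30 = 183 days.
December 1–10, 1992: 10 days.
Total: 21 + 183 + 10 = 214 days.

214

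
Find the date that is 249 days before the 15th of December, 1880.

the 10th of April, 1880

Count 249 days before December 15, 1880:
April 1880: 30 − 10 = 20 days remain.
Then May (31), June (30), July (31), August (31), September (30), October (31), November (30): 31 + 30 + 31 + 31 + 30 + 31 + 30 = 214 days.
December 1–15, 1880: 15 days.
Total: 20 + 214 + 15 = 249 days.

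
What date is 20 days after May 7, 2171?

May 27, 2171

Count 20 days after May 7, 2171:
Within May 2171: 27 − 7 = 20 days.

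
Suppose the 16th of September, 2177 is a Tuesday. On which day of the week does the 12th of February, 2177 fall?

Count forward from the earlier date (February 12, 2177) to the later (September 16, 2177):
February 2177: 28 − 12 = 16 days remain (2177 is not a leap year, so February has 28 days).
Then March (31), April (30), May (31), June (30), July (31), August (31): 31 + 30 + 31 + 30 + 31 + 31 = 184 days.
September 1–16, 2177: 16 days.
Total: 16 + 184 + 16 = 216 days.
216 mod 7 = 6, so 6 days before Tuesday is Wednesday.

Wednesday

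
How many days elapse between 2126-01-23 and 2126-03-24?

60

January 2126: 31 − 23 = 8 days remain.
Then February 2126 (28): 28 days.
March 1–24, 2126: 24 days.
Total: 8 + 28 + 24 = 60 days.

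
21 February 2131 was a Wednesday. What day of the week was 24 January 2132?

Thursday

Day-of-year of February 21, 2131: 52.
Day-of-year of January 24, 2132: 24.
2131 has 365 days, so 365 − 52 = 313 days remain in 2131.
Total: 313 + 24 = 337 days.
337 mod 7 = 1, so 1 day after Wednesday is Thursday.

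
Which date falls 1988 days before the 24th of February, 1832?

the 15th of September, 1826

Count 1988 days before February 24, 1832:
September 15, 1826 → September 15, 1827: 365 days.
September 15, 1827 → September 15, 1828: 366 days (1828 is a leap year).
September 15, 1828 → September 15, 1829: 365 days.
September 15, 1829 → September 15, 1830: 365 days.
September 15, 1830 → September 15, 1831: 365 days.
September 1831: 30 − 15 = 15 days remain.
Then October (31), November (30), December (31), January (31): 31 + 30 + 31 + 31 = 123 days.
February 1–24, 1832: 24 days (1832 is a leap year).
Residual: 162 days.
Total: 1988 days.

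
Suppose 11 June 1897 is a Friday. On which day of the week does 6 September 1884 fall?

Saturday

Count forward from the earlier date (September 6, 1884) to the later (June 11, 1897):
From September 6, 1884 to September 6, 1896: 12 years, of which 3 contain a Feb 29 — 9×365 + 3×366 = 4383 days.
September 1896: 30 − 6 = 24 days remain.
Then October (31), November (30), December (31), January (31), February 1897 (28), March (31), April (30), May (31): 31 + 30 + 31 + 31 + 28 + 31 + 30 + 31 = 243 days.
June 1–11, 1897: 11 days.
Residual: 278 days.
Total: 4661 days.
4661 mod 7 = 6, so 6 days before Friday is Saturday.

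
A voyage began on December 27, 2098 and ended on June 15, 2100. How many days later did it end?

December 27, 2098 → December 27, 2099: 365 days.
December 2099: 31 − 27 = 4 days remain.
Then January (31), February 2100 (28), March (31), April (30), May (31): 31 + 28 + 31 + 30 + 31 = 151 days.
June 1–15, 2100: 15 days.
Residual: 170 days.
Total: 535 days.

535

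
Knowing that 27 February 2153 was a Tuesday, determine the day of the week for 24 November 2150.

Tuesday

Count forward from the earlier date (November 24, 2150) to the later (February 27, 2153):
November 24, 2150 → November 24, 2151: 365 days.
November 24, 2151 → November 24, 2152: 366 days (2152 is a leap year).
November 2152: 30 − 24 = 6 days remain.
Then December (31), January (31): 31 + 31 = 62 days.
February 1–27, 2153: 27 days (2153 is not a leap year).
Residual: 95 days.
Total: 826 days.
826 is a multiple of 7, so 24 November 2150 falls on the same weekday: Tuesday.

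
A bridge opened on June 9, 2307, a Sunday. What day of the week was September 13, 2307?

June 2307: 30 − 9 = 21 days remain.
Then July (31), August (31): 31 + 31 = 62 days.
September 1–13, 2307: 13 days.
Total: 21 + 62 + 13 = 96 days.
96 mod 7 = 5, so 5 days after Sunday is Friday.

Friday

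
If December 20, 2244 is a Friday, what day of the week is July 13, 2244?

Count forward from the earlier date (July 13, 2244) to the later (December 20, 2244):
July 2244: 31 − 13 = 18 days remain.
Then August (31), September (30), October (31), November (30): 31 + 30 + 31 + 30 = 122 days.
December 1–20, 2244: 20 days.
Total: 18 + 122 + 20 = 160 days.
160 mod 7 = 6, so 6 days before Friday is Saturday.

Saturday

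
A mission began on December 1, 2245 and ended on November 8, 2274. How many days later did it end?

From December 1, 2245 to December 1, 2273: 28 years, of which 7 contain a Feb 29 — 21×365 + 7×366 = 10227 days.
December 2273: 31 − 1 = 30 days remain.
Then 10 full months totalling 304 days.
November 1–8, 2274: 8 days.
Residual: 342 days.
Total: 10569 days.

10569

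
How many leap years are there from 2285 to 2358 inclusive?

17

Years divisible by 4: 2288, 2292, …, 2356 — 18 in all.
Of these, 2300 is divisible by 100 but not 400, so not leap.
Leap years: 18 − 1 = 17.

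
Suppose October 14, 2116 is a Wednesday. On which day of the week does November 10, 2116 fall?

Tuesday

October 2116: 31 − 14 = 17 days remain.
November 1–10, 2116: 10 days.
Total: 17 + 10 = 27 days.
27 mod 7 = 6, so 6 days after Wednesday is Tuesday.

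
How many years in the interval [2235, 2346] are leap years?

Years divisible by 4: 2236, 2240, …, 2344 — 28 in all.
Of these, 2300 is divisible by 100 but not 400, so not leap.
Leap years: 28 − 1 = 27.

27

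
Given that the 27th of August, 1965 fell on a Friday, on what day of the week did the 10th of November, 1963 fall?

Count forward from the earlier date (November 10, 1963) to the later (August 27, 1965):
November 10, 1963 → November 10, 1964: 366 days (1964 is a leap year).
November 1964: 30 − 10 = 20 days remain.
Then December (31), January (31), February 1965 (28), March (31), April (30), May (31), June (30), July (31): 31 + 31 + 28 + 31 + 30 + 31 + 30 + 31 = 243 days.
August 1–27, 1965: 27 days.
Residual: 290 days.
Total: 656 days.
656 mod 7 = 5, so 5 days before Friday is Sunday.

Sunday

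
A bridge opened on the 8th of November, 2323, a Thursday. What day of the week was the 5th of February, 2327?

Saturday

November 8, 2323 → November 8, 2324: 366 days (2324 is a leap year).
November 8, 2324 → November 8, 2325: 365 days.
November 8, 2325 → November 8, 2326: 365 days.
November 2326: 30 − 8 = 22 days remain.
Then December (31), January (31): 31 + 31 = 62 days.
February 1–5, 2327: 5 days (2327 is not a leap year).
Residual: 89 days.
Total: 1185 days.
1185 mod 7 = 2, so 2 days after Thursday is Saturday.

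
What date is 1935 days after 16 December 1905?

4 April 1911

Count 1935 days after December 16, 1905:
Day-of-year of December 16, 1905: 350.
Day-of-year of April 4, 1911: 94.
1905 has 365 days, so 365 − 350 = 15 days remain in 1905.
Full years: 1906: 365; 1907: 365; 1908: 366; 1909: 365; 1910: 365. Sum = 1826.
Total: 15 + 1826 + 94 = 1935 days.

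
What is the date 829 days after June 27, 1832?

October 4, 1834

Count 829 days after June 27, 1832:
Day-of-year of June 27, 1832: 179.
Day-of-year of October 4, 1834: 277.
1832 has 366 days, so 366 − 179 = 187 days remain in 1832.
Full years: 1833: 365. Sum = 365.
Total: 187 + 365 + 277 = 829 days.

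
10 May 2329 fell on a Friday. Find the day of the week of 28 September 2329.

Saturday

May 2329: 31 − 10 = 21 days remain.
Then June (30), July (31), August (31): 30 + 31 + 31 = 92 days.
September 1–28, 2329: 28 days.
Total: 21 + 92 + 28 = 141 days.
141 mod 7 = 1, so 1 day after Friday is Saturday.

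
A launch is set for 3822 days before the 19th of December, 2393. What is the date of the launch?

the 3rd of July, 2383

Count 3822 days before December 19, 2393:
Day-of-year of July 3, 2383: 184.
Day-of-year of December 19, 2393: 353.
2383 has 365 days, so 365 − 184 = 181 days remain in 2383.
Full years 2384–2392: 6 common + 3 leap = 6×365 + 3×366 = 3288 days.
Total: 181 + 3288 + 353 = 3822 days.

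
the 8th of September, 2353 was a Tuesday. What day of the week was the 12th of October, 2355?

September 2353: 30 − 8 = 22 days remain.
Then 24 full months totalling 730 days.
October 1–12, 2355: 12 days.
Total: 22 + 730 + 12 = 764 days.
764 mod 7 = 1, so 1 day after Tuesday is Wednesday.

Wednesday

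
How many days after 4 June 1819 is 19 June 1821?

746

June 4, 1819 → June 4, 1820: 366 days (1820 is a leap year).
June 4, 1820 → June 4, 1821: 365 days.
Within June 1821: 19 − 4 = 15 days.
Total: 746 days.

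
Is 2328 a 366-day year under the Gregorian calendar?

Yes

2328 is a leap year.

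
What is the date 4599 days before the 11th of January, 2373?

the 9th of June, 2360

Count 4599 days before January 11, 2373:
Day-of-year of June 9, 2360: 161.
Day-of-year of January 11, 2373: 11.
2360 has 366 days, so 366 − 161 = 205 days remain in 2360.
Full years 2361–2372: 9 common + 3 leap = 9×365 + 3×366 = 4383 days.
Total: 205 + 4383 + 11 = 4599 days.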